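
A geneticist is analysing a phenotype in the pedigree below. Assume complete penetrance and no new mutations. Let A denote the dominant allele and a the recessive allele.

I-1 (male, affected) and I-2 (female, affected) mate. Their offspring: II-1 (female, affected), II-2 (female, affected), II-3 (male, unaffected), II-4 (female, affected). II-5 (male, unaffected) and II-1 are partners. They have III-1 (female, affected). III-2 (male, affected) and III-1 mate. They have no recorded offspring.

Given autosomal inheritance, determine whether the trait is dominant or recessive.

dominant

I-1 and I-2 are both affected yet have an unaffected child II-3. Under a recessive model two affected parents are homozygous and every child would be affected, so the trait cannot be recessive.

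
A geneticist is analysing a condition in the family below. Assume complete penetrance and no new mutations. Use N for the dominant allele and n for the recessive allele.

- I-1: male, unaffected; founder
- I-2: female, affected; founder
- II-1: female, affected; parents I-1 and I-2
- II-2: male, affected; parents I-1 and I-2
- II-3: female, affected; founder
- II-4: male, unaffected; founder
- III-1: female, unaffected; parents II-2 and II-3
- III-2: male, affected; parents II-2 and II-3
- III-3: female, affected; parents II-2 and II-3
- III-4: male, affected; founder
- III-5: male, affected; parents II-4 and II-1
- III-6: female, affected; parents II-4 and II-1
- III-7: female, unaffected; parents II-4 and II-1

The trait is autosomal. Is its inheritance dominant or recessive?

II-2 and II-3 are both affected yet have an unaffected child III-1. Under a recessive model two affected parents are homozygous and every child would be affected, so the trait cannot be recessive.

dominant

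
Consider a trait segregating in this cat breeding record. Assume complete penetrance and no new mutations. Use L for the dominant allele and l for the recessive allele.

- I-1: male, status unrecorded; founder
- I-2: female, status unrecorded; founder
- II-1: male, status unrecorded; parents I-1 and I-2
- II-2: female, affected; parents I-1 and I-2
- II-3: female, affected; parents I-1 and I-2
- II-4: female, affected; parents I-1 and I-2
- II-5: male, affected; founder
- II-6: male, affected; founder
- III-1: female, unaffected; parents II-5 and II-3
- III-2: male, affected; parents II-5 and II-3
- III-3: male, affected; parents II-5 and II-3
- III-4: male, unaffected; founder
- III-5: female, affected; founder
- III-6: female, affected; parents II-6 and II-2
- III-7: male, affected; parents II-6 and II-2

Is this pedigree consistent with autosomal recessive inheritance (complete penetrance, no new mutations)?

Under autosomal recessive, III-1 (unaffected, female) cannot arise from II-5 (affected) × II-3 (affected).

No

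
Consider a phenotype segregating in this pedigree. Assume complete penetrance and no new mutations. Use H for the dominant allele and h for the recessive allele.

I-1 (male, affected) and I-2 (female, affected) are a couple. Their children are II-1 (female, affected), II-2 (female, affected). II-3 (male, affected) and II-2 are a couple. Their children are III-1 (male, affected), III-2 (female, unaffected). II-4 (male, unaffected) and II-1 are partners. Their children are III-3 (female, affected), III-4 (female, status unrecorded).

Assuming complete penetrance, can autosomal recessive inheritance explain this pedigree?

No

Under autosomal recessive, III-2 (unaffected, female) cannot arise from II-3 (affected) × II-2 (affected).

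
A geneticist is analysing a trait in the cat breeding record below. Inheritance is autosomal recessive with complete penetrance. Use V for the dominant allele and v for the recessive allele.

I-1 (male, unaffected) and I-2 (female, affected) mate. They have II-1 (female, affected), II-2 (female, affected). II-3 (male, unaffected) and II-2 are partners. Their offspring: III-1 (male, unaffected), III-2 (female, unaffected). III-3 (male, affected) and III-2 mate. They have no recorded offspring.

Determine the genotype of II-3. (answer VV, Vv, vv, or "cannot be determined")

cannot be determined

II-3's phenotype allows VV or Vv, and no parent or child forces a single allele at both positions; consistent genotype assignments exist with II-3 as VV or Vv.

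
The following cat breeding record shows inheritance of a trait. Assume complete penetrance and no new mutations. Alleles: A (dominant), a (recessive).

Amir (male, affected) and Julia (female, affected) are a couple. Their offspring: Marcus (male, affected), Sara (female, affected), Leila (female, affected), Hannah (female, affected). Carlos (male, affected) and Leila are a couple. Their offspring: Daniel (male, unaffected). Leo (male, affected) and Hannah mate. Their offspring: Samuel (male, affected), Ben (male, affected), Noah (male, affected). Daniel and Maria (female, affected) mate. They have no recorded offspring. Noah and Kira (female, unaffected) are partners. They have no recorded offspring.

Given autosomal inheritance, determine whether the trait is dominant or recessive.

dominant

Carlos and Leila are both affected yet have an unaffected child Daniel. Under a recessive model two affected parents are homozygous and every child would be affected, so the trait cannot be recessive.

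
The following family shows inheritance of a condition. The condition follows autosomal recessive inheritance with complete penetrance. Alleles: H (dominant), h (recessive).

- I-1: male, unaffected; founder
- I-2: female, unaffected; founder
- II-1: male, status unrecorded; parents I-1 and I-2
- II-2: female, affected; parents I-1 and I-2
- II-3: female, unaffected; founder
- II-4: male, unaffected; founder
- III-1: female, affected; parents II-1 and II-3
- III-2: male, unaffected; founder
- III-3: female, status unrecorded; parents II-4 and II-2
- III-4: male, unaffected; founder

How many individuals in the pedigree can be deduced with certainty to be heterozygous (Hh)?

3

Obligate heterozygotes: I-1 is unaffected so carries H and passed h to II-2 (hh), so I-1 is Hh; I-2 is unaffected so carries H and passed h to II-2 (hh), so I-2 is Hh; II-3 is unaffected so carries H and passed h to III-1 (hh), so II-3 is Hh.
Every other individual is either homozygous by phenotype or has at least one consistent homozygous assignment, so the count is 3.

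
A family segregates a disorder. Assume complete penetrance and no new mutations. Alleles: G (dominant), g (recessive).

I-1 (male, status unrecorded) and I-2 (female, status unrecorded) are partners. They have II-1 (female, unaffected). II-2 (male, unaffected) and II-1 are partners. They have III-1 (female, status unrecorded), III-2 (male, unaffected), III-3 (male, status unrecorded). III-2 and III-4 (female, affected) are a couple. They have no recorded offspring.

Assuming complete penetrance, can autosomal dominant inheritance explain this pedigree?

A consistent assignment under autosomal dominant exists: I-1 Gg, I-2 Gg, II-1 gg, II-2 gg, III-1 gg, III-2 gg, III-3 gg, III-4 GG.
In this assignment every recorded phenotype matches its genotype and every non-founder's genotype is obtainable from its parents' genotypes, so the pedigree is consistent.

Yes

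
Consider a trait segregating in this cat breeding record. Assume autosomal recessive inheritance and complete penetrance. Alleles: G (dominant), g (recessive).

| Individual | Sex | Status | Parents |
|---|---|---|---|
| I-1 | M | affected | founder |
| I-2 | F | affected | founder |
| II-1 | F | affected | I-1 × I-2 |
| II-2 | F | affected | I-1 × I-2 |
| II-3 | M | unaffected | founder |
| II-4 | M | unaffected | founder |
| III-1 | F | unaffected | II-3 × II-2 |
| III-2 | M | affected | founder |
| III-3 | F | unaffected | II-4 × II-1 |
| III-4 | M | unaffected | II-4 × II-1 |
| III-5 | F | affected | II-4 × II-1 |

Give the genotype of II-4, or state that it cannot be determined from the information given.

Gg

From phenotype alone, II-4 is GG or Gg.
II-4 is unaffected so carries G and passed g to III-5 (gg), so II-4 is Gg.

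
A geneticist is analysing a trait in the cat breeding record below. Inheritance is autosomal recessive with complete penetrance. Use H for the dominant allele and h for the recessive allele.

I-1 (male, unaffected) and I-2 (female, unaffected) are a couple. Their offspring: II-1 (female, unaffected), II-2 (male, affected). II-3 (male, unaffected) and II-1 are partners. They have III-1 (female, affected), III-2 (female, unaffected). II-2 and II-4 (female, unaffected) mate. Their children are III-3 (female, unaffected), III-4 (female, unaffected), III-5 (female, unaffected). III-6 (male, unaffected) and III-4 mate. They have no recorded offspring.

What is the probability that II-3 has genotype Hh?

II-3 is unaffected so carries H and passed h to III-1 (hh), so II-3 is Hh, giving P(Hh) = 1.

1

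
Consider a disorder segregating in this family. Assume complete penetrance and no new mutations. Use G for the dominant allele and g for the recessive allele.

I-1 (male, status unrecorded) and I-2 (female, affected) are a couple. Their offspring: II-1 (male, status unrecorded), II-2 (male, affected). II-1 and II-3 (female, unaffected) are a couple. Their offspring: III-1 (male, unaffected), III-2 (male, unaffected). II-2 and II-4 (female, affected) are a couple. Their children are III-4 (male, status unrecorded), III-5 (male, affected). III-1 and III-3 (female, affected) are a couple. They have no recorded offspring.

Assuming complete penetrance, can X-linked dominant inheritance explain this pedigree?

Yes

A consistent assignment under X-linked dominant exists: I-1 X^G Y, I-2 X^G X^G, II-1 X^G Y, II-2 X^G Y, II-3 X^g X^g, II-4 X^G X^G, III-1 X^g Y, III-2 X^g Y, III-3 X^G X^G, III-4 X^G Y, III-5 X^G Y.
In this assignment every recorded phenotype matches its genotype and every non-founder's genotype is obtainable from its parents' genotypes, so the pedigree is consistent.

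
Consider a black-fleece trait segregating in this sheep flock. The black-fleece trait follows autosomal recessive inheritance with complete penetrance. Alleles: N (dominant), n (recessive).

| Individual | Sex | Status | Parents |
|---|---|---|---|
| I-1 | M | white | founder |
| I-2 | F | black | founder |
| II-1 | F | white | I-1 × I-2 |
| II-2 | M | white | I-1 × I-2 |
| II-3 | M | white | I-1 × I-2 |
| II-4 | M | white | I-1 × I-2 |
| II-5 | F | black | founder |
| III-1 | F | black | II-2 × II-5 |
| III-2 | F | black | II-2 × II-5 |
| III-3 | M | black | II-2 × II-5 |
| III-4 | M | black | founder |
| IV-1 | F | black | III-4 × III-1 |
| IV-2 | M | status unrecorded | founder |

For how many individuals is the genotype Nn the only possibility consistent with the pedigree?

Obligate heterozygotes: II-1 is white so carries N and received n from I-2 (nn), so II-1 is Nn; II-2 is white so carries N and received n from I-2 (nn), so II-2 is Nn; II-3 is white so carries N and received n from I-2 (nn), so II-3 is Nn; II-4 is white so carries N and received n from I-2 (nn), so II-4 is Nn.
Every other individual is either homozygous by phenotype or has at least one consistent homozygous assignment, so the count is 4.

4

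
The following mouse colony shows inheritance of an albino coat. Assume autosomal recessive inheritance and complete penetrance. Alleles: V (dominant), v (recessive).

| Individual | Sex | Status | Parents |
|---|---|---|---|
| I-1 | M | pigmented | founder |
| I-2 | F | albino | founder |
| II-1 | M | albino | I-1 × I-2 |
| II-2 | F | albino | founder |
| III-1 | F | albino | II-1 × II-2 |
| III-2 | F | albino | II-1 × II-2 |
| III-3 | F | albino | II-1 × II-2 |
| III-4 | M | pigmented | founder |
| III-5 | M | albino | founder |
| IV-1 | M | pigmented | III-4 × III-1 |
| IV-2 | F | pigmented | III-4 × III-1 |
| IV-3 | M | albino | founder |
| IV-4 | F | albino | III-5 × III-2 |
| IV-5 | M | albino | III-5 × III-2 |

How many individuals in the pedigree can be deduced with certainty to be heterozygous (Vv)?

3

Obligate heterozygotes: I-1 is pigmented so carries V and passed v to II-1 (vv), so I-1 is Vv; IV-1 is pigmented so carries V and received v from III-1 (vv), so IV-1 is Vv; IV-2 is pigmented so carries V and received v from III-1 (vv), so IV-2 is Vv.
Every other individual is either homozygous by phenotype or has at least one consistent homozygous assignment, so the count is 3.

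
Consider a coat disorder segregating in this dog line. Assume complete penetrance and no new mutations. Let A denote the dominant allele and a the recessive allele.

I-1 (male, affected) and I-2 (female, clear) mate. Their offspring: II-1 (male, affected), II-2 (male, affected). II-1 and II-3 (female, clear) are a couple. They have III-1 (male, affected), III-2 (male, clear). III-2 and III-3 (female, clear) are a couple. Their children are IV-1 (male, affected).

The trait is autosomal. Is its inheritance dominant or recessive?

III-2 and III-3 are both clear yet have an affected child IV-1. Under dominance, an affected child requires at least one affected parent, so the trait cannot be dominant.

recessive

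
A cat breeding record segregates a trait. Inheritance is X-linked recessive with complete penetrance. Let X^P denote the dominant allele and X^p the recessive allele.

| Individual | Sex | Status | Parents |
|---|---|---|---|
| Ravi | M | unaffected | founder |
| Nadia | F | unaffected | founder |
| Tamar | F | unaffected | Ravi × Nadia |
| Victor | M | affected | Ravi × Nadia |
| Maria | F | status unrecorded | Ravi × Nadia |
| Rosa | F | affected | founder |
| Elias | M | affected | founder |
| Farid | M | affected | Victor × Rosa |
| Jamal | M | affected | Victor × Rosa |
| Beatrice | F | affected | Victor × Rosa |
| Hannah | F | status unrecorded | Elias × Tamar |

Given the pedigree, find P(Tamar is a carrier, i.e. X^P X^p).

1/2

Ravi is unaffected, so Ravi is X^P Y.
Nadia is unaffected so carries P and passed p to Victor (X^p Y), so Nadia is X^P X^p.
Their cross gives offspring ratios 1/2 X^P X^P : 1/2 X^P X^p. Conditioning on Tamar being unaffected, P(X^P X^p) = 1/2 / 1 = 1/2 before taking Tamar's own offspring into account.
Elias is affected, so Elias is X^p Y.
Tamar's offspring (Hannah) would show their recorded status with the same probability whether Tamar is X^P X^p or X^P X^P, so they carry no information and P(X^P X^p) = 1/2.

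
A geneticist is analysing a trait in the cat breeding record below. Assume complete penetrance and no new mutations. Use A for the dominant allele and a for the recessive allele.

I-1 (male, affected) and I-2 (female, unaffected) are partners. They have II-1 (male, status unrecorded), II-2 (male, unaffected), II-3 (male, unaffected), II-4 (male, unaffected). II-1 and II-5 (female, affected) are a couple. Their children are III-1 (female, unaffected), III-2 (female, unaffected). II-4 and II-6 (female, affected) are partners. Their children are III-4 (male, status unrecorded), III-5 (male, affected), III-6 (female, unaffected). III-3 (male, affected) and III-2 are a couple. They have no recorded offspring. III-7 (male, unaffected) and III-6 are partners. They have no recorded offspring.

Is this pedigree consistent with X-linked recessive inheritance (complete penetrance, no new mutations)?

Yes

A consistent assignment under X-linked recessive exists: I-1 X^a Y, I-2 X^A X^A, II-1 X^A Y, II-2 X^A Y, II-3 X^A Y, II-4 X^A Y, II-5 X^a X^a, II-6 X^a X^a, III-1 X^A X^a, III-2 X^A X^a, III-3 X^a Y, III-4 X^a Y, III-5 X^a Y, III-6 X^A X^a, III-7 X^A Y.
In this assignment every recorded phenotype matches its genotype and every non-founder's genotype is obtainable from its parents' genotypes, so the pedigree is consistent.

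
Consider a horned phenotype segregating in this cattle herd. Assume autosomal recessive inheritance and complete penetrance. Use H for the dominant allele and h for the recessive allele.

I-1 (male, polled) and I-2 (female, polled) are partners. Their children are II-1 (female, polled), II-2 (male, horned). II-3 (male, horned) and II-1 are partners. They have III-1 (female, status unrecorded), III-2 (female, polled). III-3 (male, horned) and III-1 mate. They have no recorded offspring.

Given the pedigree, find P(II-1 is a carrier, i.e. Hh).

1/2

I-1 is polled so carries H and passed h to II-2 (hh), so I-1 is Hh.
I-2 is polled so carries H and passed h to II-2 (hh), so I-2 is Hh.
Their cross gives offspring ratios 1/4 HH : 1/2 Hh : 1/4 hh. Conditioning on II-1 being polled, P(Hh) = 1/2 / 3/4 = 2/3 before taking II-1's own offspring into account.
II-3 is horned, so II-3 is hh.
Now use II-1's offspring. Probability of each recorded status — polled daughter III-2: 1/2 if II-1 is Hh, 1 if HH. (III-1: equally likely either way, so uninformative.)
Bayes: P(Hh) = 2/3·1/2 / (2/3·1/2 + 1/3·1) = 1/2.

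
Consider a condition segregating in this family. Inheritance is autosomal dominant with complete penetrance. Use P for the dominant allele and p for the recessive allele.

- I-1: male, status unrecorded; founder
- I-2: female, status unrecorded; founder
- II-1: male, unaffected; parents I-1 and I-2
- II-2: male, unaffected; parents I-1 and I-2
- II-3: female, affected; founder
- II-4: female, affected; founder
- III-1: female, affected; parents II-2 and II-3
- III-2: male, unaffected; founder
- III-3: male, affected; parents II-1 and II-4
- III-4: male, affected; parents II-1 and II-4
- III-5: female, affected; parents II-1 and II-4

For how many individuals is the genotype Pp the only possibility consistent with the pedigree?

4

Obligate heterozygotes: III-1 is affected so carries P and received p from II-2 (pp), so III-1 is Pp; III-3 is affected so carries P and received p from II-1 (pp), so III-3 is Pp; III-4 is affected so carries P and received p from II-1 (pp), so III-4 is Pp; III-5 is affected so carries P and received p from II-1 (pp), so III-5 is Pp.
Every other individual is either homozygous by phenotype or has at least one consistent homozygous assignment, so the count is 4.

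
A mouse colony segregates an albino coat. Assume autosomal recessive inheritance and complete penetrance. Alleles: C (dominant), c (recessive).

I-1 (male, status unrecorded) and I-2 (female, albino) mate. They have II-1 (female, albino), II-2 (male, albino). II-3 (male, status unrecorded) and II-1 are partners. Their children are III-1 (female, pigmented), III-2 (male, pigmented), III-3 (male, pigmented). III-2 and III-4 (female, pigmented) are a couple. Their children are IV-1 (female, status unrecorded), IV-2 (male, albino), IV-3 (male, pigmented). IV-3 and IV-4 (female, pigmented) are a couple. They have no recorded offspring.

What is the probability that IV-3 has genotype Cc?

III-2 is pigmented so carries C and received c from II-1 (cc), so III-2 is Cc.
III-4 is pigmented so carries C and passed c to IV-2 (cc), so III-4 is Cc.
Their cross gives offspring ratios 1/4 CC : 1/2 Cc : 1/4 cc. Conditioning on IV-3 being pigmented, P(Cc) = 1/2 / 3/4 = 2/3.

2/3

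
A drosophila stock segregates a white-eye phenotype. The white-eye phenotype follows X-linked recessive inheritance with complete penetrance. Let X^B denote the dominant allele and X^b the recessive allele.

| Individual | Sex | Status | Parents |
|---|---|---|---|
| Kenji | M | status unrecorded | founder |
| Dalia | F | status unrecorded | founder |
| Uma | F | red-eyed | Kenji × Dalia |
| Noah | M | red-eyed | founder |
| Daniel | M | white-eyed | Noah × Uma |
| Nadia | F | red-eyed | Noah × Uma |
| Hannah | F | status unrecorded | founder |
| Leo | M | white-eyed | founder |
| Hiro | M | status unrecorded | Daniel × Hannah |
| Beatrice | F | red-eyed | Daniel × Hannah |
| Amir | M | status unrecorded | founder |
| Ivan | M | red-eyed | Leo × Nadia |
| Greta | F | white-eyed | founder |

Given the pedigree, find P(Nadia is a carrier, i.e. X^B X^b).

Noah is red-eyed, so Noah is X^B Y.
Uma is red-eyed so carries B and passed b to Daniel (X^b Y), so Uma is X^B X^b.
Their cross gives offspring ratios 1/2 X^B X^B : 1/2 X^B X^b. Conditioning on Nadia being red-eyed, P(X^B X^b) = 1/2 / 1 = 1/2 before taking Nadia's own offspring into account.
Leo is white-eyed, so Leo is X^b Y.
Now use Nadia's offspring. Probability of each recorded status — red-eyed son Ivan: 1/2 if Nadia is X^B X^b, 1 if X^B X^B.
Bayes: P(X^B X^b) = 1/2·1/2 / (1/2·1/2 + 1/2·1) = 1/3.

1/3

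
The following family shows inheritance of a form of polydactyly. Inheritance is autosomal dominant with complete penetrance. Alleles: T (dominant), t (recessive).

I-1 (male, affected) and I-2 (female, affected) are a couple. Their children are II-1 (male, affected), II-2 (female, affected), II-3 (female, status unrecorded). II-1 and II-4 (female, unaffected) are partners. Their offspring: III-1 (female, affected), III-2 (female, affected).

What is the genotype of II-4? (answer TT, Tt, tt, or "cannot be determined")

II-4 is unaffected, so II-4 is tt.

tt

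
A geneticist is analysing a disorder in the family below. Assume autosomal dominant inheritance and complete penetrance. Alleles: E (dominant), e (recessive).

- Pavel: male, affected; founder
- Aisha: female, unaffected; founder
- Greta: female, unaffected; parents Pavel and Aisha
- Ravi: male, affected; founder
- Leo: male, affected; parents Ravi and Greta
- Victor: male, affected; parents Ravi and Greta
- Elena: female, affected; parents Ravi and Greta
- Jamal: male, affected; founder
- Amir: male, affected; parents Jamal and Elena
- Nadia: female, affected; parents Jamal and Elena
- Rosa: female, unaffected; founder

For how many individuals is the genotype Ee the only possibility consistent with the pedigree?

Obligate heterozygotes: Pavel is affected so carries E and passed e to Greta (ee), so Pavel is Ee; Leo is affected so carries E and received e from Greta (ee), so Leo is Ee; Victor is affected so carries E and received e from Greta (ee), so Victor is Ee; Elena is affected so carries E and received e from Greta (ee), so Elena is Ee.
Every other individual is either homozygous by phenotype or has at least one consistent homozygous assignment, so the count is 4.

4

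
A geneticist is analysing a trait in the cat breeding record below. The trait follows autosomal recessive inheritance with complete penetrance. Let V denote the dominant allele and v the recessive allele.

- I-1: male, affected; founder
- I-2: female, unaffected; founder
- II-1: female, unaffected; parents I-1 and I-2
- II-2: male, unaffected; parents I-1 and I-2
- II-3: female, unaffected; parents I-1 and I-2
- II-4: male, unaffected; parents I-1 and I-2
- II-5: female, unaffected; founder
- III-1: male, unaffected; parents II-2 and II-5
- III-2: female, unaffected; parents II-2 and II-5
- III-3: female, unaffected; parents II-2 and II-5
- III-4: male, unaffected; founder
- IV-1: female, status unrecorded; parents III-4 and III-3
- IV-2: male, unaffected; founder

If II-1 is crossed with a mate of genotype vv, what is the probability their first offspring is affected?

II-1 is unaffected so carries V and received v from I-1 (vv), so II-1 is Vv.
The cross gives 1/2 Vv : 1/2 vv, so P(offspring is affected) = 1/2.

1/2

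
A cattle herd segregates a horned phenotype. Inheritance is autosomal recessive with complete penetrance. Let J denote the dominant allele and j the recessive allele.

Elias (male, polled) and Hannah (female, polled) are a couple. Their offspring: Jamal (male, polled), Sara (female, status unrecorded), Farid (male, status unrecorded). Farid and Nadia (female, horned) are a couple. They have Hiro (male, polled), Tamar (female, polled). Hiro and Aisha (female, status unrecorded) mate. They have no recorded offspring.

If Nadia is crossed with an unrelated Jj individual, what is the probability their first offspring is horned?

1/2

Nadia is horned, so Nadia is jj.
The cross gives 1/2 Jj : 1/2 jj, so P(offspring is horned) = 1/2.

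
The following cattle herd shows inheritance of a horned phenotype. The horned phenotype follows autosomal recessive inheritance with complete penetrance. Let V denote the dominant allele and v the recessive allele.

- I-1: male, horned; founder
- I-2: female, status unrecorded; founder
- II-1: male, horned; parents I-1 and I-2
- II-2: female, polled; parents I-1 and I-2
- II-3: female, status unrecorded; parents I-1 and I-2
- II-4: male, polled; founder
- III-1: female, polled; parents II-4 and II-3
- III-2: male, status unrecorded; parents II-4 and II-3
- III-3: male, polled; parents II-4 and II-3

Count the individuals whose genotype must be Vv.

Obligate heterozygotes: I-2 passed V to II-2 (Vv, whose v came from I-1) and passed v to II-1 (vv), so I-2 is Vv; II-2 is polled so carries V and received v from I-1 (vv), so II-2 is Vv.
Every other individual is either homozygous by phenotype or has at least one consistent homozygous assignment, so the count is 2.

2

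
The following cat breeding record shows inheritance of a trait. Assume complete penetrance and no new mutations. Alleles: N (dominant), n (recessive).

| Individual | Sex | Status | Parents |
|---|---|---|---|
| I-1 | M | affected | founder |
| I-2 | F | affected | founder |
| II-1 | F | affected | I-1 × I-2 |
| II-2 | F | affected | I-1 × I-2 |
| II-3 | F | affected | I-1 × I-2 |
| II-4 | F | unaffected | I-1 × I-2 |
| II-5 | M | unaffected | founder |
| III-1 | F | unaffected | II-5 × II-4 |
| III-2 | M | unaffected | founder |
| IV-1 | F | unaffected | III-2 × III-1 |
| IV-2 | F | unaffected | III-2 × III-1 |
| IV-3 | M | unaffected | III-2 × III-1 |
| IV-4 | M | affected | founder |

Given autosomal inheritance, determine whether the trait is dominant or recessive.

I-1 and I-2 are both affected yet have an unaffected child II-4. Under a recessive model two affected parents are homozygous and every child would be affected, so the trait cannot be recessive.

dominant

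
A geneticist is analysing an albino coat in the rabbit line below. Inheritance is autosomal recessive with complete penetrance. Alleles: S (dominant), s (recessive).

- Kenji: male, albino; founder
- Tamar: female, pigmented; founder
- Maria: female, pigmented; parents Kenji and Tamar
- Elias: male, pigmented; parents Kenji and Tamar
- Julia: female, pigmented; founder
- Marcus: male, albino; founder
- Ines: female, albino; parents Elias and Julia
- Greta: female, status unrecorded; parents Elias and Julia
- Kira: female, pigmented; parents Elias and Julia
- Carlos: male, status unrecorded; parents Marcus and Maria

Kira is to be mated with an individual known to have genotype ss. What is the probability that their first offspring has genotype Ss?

2/3

Elias is pigmented so carries S and received s from Kenji (ss), so Elias is Ss.
Julia is pigmented so carries S and passed s to Ines (ss), so Julia is Ss.
Kira is a pigmented offspring of Elias (Ss) × Julia (Ss), whose cross gives 1/4 SS : 1/2 Ss : 1/4 ss; conditioning on being pigmented, Kira is SS with probability 1/3, Ss with probability 2/3.
Summing over parental genotype combinations, P(offspring has genotype Ss) = 1/3·1 + 2/3·1/2 = 2/3.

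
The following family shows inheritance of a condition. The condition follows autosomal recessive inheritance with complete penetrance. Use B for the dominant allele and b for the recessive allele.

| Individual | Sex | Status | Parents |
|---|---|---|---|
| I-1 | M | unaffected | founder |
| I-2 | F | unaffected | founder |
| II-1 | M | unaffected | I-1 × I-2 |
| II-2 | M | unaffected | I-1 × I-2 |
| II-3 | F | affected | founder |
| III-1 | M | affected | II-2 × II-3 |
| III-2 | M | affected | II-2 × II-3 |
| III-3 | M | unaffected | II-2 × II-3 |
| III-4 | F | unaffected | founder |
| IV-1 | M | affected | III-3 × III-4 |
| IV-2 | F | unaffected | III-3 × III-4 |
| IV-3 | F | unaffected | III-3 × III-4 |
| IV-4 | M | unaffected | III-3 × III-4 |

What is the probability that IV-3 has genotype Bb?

III-3 is unaffected so carries B and received b from II-3 (bb), so III-3 is Bb.
III-4 is unaffected so carries B and passed b to IV-1 (bb), so III-4 is Bb.
Their cross gives offspring ratios 1/4 BB : 1/2 Bb : 1/4 bb. Conditioning on IV-3 being unaffected, P(Bb) = 1/2 / 3/4 = 2/3.

2/3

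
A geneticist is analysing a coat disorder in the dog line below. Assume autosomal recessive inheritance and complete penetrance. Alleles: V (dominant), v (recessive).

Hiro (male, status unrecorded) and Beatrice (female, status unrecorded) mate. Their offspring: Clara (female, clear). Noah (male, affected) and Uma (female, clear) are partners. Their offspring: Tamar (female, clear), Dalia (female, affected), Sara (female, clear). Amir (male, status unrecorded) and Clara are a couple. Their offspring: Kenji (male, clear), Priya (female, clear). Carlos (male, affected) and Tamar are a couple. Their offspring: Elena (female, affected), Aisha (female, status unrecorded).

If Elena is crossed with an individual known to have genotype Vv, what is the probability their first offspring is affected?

Elena is affected, so Elena is vv.
The cross gives 1/2 Vv : 1/2 vv, so P(offspring is affected) = 1/2.

1/2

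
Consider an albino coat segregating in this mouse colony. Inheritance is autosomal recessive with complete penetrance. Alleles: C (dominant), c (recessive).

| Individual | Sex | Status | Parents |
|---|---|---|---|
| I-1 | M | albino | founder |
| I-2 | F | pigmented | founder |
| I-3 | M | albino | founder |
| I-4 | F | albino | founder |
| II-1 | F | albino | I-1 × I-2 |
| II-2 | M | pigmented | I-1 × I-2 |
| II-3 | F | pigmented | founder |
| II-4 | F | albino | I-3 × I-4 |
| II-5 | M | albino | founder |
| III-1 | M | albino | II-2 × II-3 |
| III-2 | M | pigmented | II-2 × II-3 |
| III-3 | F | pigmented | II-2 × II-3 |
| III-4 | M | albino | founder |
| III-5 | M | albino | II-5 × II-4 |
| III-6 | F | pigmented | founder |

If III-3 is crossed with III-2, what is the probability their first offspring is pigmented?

8/9

II-2 is pigmented so carries C and received c from I-1 (cc), so II-2 is Cc.
II-3 is pigmented so carries C and passed c to III-1 (cc), so II-3 is Cc.
III-3 is a pigmented offspring of II-2 (Cc) × II-3 (Cc), whose cross gives 1/4 CC : 1/2 Cc : 1/4 cc; conditioning on being pigmented, III-3 is CC with probability 1/3, Cc with probability 2/3.
III-2 is a pigmented offspring of II-2 (Cc) × II-3 (Cc), whose cross gives 1/4 CC : 1/2 Cc : 1/4 cc; conditioning on being pigmented, III-2 is CC with probability 1/3, Cc with probability 2/3.
Summing over parental genotype combinations, P(offspring is pigmented) = 1/9·1 + 2/9·1 + 2/9·1 + 4/9·3/4 = 8/9.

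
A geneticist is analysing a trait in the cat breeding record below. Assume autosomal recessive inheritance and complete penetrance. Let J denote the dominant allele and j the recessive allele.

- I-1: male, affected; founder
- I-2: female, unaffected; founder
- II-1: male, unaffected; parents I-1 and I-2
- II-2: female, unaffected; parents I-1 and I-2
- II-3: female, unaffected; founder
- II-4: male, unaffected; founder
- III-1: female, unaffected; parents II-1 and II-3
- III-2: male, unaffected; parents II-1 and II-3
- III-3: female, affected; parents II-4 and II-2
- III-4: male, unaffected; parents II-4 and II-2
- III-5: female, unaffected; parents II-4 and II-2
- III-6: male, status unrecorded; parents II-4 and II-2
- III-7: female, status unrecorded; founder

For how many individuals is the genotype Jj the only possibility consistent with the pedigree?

3

Obligate heterozygotes: II-1 is unaffected so carries J and received j from I-1 (jj), so II-1 is Jj; II-2 is unaffected so carries J and received j from I-1 (jj), so II-2 is Jj; II-4 is unaffected so carries J and passed j to III-3 (jj), so II-4 is Jj.
Every other individual is either homozygous by phenotype or has at least one consistent homozygous assignment, so the count is 3.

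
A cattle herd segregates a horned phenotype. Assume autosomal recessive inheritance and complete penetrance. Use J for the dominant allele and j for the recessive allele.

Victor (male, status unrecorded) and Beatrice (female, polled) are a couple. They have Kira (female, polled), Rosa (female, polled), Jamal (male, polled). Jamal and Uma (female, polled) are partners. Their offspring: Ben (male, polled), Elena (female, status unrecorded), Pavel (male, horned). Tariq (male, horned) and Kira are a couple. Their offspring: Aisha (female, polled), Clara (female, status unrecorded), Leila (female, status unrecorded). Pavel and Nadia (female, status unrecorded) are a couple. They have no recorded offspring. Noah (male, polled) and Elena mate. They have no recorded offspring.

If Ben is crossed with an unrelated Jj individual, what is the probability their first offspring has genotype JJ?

Jamal is polled so carries J and passed j to Pavel (jj), so Jamal is Jj.
Uma is polled so carries J and passed j to Pavel (jj), so Uma is Jj.
Ben is a polled offspring of Jamal (Jj) × Uma (Jj), whose cross gives 1/4 JJ : 1/2 Jj : 1/4 jj; conditioning on being polled, Ben is JJ with probability 1/3, Jj with probability 2/3.
Summing over parental genotype combinations, P(offspring has genotype JJ) = 1/3·1/2 + 2/3·1/4 = 1/3.

1/3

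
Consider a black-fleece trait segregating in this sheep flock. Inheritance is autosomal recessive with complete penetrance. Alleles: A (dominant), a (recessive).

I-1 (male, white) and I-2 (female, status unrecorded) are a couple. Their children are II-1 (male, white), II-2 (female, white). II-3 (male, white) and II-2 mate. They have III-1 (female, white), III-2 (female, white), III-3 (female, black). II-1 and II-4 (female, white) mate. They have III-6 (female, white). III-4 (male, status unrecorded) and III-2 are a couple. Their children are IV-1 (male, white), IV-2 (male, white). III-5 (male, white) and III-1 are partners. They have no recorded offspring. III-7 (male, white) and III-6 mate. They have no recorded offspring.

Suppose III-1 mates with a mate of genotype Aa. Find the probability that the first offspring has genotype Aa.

II-3 is white so carries A and passed a to III-3 (aa), so II-3 is Aa.
II-2 is white so carries A and passed a to III-3 (aa), so II-2 is Aa.
III-1 is a white offspring of II-3 (Aa) × II-2 (Aa), whose cross gives 1/4 AA : 1/2 Aa : 1/4 aa; conditioning on being white, III-1 is AA with probability 1/3, Aa with probability 2/3.
Summing over parental genotype combinations, P(offspring has genotype Aa) = 1/3·1/2 + 2/3·1/2 = 1/2.

1/2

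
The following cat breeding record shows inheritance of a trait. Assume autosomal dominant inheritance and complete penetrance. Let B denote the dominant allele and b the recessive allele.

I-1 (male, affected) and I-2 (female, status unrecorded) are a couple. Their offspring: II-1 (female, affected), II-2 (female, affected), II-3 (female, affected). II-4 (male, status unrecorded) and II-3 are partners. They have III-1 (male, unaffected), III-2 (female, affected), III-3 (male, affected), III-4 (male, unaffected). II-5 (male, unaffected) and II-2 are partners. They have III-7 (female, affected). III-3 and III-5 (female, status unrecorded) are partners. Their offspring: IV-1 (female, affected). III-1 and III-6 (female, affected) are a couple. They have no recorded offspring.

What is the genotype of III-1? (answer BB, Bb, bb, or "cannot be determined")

bb

III-1 is unaffected, so III-1 is bb.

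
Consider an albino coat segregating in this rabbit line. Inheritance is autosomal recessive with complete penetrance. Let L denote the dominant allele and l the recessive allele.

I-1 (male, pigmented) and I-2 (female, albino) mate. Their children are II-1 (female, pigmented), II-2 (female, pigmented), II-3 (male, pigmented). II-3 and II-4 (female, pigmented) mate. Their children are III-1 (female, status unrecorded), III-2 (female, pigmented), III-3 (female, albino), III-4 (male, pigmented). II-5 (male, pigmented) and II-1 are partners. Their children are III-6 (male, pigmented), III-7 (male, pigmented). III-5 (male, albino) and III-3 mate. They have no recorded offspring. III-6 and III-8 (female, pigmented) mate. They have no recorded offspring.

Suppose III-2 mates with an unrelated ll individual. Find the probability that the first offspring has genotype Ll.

II-3 is pigmented so carries L and received l from I-2 (ll), so II-3 is Ll.
II-4 is pigmented so carries L and passed l to III-3 (ll), so II-4 is Ll.
III-2 is a pigmented offspring of II-3 (Ll) × II-4 (Ll), whose cross gives 1/4 LL : 1/2 Ll : 1/4 ll; conditioning on being pigmented, III-2 is LL with probability 1/3, Ll with probability 2/3.
Summing over parental genotype combinations, P(offspring has genotype Ll) = 1/3·1 + 2/3·1/2 = 2/3.

2/3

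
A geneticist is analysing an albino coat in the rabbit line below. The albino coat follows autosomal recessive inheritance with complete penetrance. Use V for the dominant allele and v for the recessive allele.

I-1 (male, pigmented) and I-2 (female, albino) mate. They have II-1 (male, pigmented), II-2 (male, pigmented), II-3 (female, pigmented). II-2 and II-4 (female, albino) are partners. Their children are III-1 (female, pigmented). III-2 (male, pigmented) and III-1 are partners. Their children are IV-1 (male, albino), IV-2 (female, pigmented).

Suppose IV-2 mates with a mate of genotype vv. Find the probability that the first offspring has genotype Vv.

2/3

III-2 is pigmented so carries V and passed v to IV-1 (vv), so III-2 is Vv.
III-1 is pigmented so carries V and received v from II-4 (vv), so III-1 is Vv.
IV-2 is a pigmented offspring of III-2 (Vv) × III-1 (Vv), whose cross gives 1/4 VV : 1/2 Vv : 1/4 vv; conditioning on being pigmented, IV-2 is VV with probability 1/3, Vv with probability 2/3.
Summing over parental genotype combinations, P(offspring has genotype Vv) = 1/3·1 + 2/3·1/2 = 2/3.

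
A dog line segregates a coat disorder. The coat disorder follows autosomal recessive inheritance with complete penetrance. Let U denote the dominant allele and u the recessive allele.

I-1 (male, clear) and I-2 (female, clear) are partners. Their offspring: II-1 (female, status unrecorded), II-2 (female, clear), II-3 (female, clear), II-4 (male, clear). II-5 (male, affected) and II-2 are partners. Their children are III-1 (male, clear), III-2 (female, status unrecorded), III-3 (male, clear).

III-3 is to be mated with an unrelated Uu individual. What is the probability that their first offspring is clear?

3/4

III-3 is clear so carries U and received u from II-5 (uu), so III-3 is Uu.
The cross gives 1/4 UU : 1/2 Uu : 1/4 uu, so P(offspring is clear) = 3/4.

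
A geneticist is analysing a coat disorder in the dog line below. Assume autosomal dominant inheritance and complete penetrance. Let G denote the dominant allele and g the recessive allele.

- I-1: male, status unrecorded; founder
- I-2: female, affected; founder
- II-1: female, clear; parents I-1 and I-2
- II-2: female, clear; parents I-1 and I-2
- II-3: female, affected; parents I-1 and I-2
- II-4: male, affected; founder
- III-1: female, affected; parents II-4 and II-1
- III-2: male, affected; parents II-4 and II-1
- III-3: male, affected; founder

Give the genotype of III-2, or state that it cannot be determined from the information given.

Gg

From phenotype alone, III-2 is GG or Gg.
III-2 is affected so carries G and received g from II-1 (gg), so III-2 is Gg.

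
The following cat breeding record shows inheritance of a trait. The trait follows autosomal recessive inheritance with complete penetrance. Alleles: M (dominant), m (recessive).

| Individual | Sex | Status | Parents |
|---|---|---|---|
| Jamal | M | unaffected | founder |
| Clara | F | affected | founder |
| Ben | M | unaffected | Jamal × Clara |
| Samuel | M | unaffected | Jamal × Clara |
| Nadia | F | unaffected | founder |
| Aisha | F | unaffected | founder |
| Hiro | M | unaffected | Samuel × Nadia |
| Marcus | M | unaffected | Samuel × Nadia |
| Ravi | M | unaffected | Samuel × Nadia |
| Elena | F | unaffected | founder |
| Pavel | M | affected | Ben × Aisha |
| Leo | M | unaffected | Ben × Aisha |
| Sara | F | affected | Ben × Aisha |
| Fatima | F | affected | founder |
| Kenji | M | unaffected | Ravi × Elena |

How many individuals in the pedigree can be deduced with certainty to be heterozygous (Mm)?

3

Obligate heterozygotes: Ben is unaffected so carries M and received m from Clara (mm), so Ben is Mm; Samuel is unaffected so carries M and received m from Clara (mm), so Samuel is Mm; Aisha is unaffected so carries M and passed m to Pavel (mm), so Aisha is Mm.
Every other individual is either homozygous by phenotype or has at least one consistent homozygous assignment, so the count is 3.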